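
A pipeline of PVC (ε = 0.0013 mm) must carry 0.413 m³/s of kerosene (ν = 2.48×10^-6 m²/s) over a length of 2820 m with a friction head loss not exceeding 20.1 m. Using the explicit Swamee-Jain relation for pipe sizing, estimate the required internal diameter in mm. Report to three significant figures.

Swamee-Jain (Type III): D = 0.66·[ε^1.25·(LQ²/(gh_f))^4.75 + ν·Q^9.4·(L/(gh_f))^5.2]^0.04
LQ²/(gh_f) = 2.439; L/(gh_f) = 14.30
Term 1 = ε^1.25·(…)^4.75 = 3.03×10^-6; Term 2 = ν·Q^9.4·(…)^5.2 = 6.20×10^-4
D = 0.66·(3.03×10^-6 + 6.20×10^-4)^0.04 = 0.4913 m = 491 mm
Check: V = 2.18 m/s, Re = 4.32×10^5, f = 0.01348, h_f = 18.7 m ≈ 20.1 m ✓

D ≈ 491 mm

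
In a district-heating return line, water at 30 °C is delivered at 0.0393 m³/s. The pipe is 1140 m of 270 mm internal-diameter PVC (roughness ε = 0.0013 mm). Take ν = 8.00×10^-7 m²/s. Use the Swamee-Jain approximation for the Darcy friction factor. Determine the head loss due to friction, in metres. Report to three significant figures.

h_f ≈ 1.54 m

V = 4Q/(πD²) = 4·0.0393/(π·0.270²) = 0.6864 m/s
Re = VD/ν = 0.6864·0.270/8.00×10^-7 = 2.32×10^5 → turbulent
ε/D = 0.0013/270 = 4.81×10^-6
Swamee-Jain: f = 0.01515
h_f = f(L/D)V²/(2g) = 0.01515·(1140/0.270)·0.6864²/(2·9.81) = 1.536 m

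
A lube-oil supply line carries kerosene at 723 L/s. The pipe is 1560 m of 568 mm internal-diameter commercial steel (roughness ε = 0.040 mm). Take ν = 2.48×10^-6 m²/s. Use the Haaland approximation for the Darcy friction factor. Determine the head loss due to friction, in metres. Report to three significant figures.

V = 4Q/(πD²) = 4·0.723/(π·0.568²) = 2.853 m/s
Re = VD/ν = 2.853·0.568/2.48×10^-6 = 6.54×10^5 → turbulent
ε/D = 0.040/568 = 7.04×10^-5
Haaland: f = 0.01347
h_f = f(L/D)V²/(2g) = 0.01347·(1560/0.568)·2.853²/(2·9.81) = 15.35 m

h_f ≈ 15.3 m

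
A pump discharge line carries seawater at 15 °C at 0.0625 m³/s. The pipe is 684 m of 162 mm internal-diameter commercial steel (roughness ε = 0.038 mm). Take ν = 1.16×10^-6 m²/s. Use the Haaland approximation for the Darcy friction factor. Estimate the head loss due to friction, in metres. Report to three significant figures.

h_f ≈ 31.3 m

V = 4Q/(πD²) = 4·0.0625/(π·0.162²) = 3.032 m/s
Re = VD/ν = 3.032·0.162/1.16×10^-6 = 4.23×10^5 → turbulent
ε/D = 0.038/162 = 2.35×10^-4
Haaland: f = 0.01581
h_f = f(L/D)V²/(2g) = 0.01581·(684/0.162)·3.032²/(2·9.81) = 31.29 m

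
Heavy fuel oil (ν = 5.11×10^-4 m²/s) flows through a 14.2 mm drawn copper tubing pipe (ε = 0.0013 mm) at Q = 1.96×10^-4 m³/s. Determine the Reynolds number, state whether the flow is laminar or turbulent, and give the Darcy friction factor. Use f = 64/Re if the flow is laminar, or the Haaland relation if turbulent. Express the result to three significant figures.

Re ≈ 34.4; laminar; f = 64/Re ≈ 1.86

V = 4Q/(πD²) = 1.238 m/s
Re = VD/ν = 1.238·0.0142/5.11×10^-4 = 34.4
Re < 2300 → laminar → f = 64/Re = 1.861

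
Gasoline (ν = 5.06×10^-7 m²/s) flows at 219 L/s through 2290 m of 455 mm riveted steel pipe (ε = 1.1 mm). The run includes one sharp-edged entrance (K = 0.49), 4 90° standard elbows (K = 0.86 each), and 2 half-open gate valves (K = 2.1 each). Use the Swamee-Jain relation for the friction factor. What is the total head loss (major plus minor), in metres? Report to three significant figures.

H_L ≈ 12.3 m

V = 4Q/(πD²) = 1.347 m/s; V²/2g = 0.09246 m
Re = 1.21×10^6, ε/D = 0.00242 → f = 0.02484 (Swamee-Jain)
Major: h_f = f(L/D)·V²/2g = 0.02484·5033·0.09246 = 11.56 m
Minor: ΣK = 8.13; h_m = ΣK·V²/2g = 0.7517 m
Total H_L = 11.56 + 0.7517 = 12.31 m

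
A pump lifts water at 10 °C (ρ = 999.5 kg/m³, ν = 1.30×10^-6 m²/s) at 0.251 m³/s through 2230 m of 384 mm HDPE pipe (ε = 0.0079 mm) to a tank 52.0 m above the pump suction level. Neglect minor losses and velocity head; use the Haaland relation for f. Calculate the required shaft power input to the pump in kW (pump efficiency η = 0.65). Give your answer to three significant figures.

P_shaft ≈ 264 kW

V = 4Q/(πD²) = 2.167 m/s; Re = 6.40×10^5; ε/D = 2.06×10^-5; f = 0.01279
h_f = f(L/D)V²/2g = 17.79 m
Total head H = z + h_f = 52.0 + 17.79 = 69.79 m
P_hyd = ρgQH = 999.5·9.81·0.251·69.79 = 171.7 kW
P_shaft = P_hyd/η = 171.7/0.65 = 264.2 kW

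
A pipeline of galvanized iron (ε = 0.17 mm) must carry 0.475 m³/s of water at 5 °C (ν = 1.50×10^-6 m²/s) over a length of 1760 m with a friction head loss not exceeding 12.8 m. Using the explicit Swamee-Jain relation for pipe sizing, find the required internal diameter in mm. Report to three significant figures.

Swamee-Jain (Type III): D = 0.66·[ε^1.25·(LQ²/(gh_f))^4.75 + ν·Q^9.4·(L/(gh_f))^5.2]^0.04
LQ²/(gh_f) = 3.162; L/(gh_f) = 14.02
Term 1 = ε^1.25·(…)^4.75 = 0.00460; Term 2 = ν·Q^9.4·(…)^5.2 = 0.00126
D = 0.66·(0.00460 + 0.00126)^0.04 = 0.5374 m = 537 mm
Check: V = 2.09 m/s, Re = 7.50×10^5, f = 0.01611, h_f = 11.8 m ≈ 12.8 m ✓

D ≈ 537 mm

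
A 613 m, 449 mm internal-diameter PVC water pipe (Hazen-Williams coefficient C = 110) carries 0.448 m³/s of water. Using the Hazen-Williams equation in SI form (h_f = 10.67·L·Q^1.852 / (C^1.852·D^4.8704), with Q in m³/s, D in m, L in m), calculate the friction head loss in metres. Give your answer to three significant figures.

h_f ≈ 12.1 m

h_f = 10.67·613·0.448^1.852 / (110^1.852·0.449^4.8704) = 12.10 m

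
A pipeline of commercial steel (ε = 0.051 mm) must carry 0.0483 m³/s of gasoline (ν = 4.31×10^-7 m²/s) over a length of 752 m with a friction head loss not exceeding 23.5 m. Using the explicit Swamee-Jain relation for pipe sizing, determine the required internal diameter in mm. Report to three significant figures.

Swamee-Jain (Type III): D = 0.66·[ε^1.25·(LQ²/(gh_f))^4.75 + ν·Q^9.4·(L/(gh_f))^5.2]^0.04
LQ²/(gh_f) = 0.007610; L/(gh_f) = 3.262
Term 1 = ε^1.25·(…)^4.75 = 3.72×10^-16; Term 2 = ν·Q^9.4·(…)^5.2 = 8.58×10^-17
D = 0.66·(3.72×10^-16 + 8.58×10^-17)^0.04 = 0.1607 m = 161 mm
Check: V = 2.38 m/s, Re = 8.88×10^5, f = 0.01599, h_f = 21.6 m ≈ 23.5 m ✓

D ≈ 161 mm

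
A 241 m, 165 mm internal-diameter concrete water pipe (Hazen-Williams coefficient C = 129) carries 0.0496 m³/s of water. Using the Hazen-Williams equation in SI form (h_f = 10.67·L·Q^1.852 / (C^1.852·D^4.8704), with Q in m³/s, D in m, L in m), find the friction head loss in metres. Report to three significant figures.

h_f ≈ 7.88 m

h_f = 10.67·241·0.0496^1.852 / (129^1.852·0.165^4.8704) = 7.881 m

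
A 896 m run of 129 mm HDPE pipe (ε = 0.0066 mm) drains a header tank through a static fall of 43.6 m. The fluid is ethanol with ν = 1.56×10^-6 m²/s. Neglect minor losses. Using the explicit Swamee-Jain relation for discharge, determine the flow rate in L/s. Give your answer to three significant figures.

Swamee-Jain (Type II): Q = -0.965·√(gD⁵h_f/L)·ln[ε/(3.7D) + √(3.17ν²L/(gD³h_f))]
√(gD⁵h_f/L) = √(9.81·0.129⁵·43.6/896) = 0.004130
ε/(3.7D) = 1.38×10^-5; √(3.17ν²L/(gD³h_f)) = 8.68×10^-5
Q = -0.965·0.004130·ln(1.006×10^-4) = 0.03668 m³/s
Check: V = 2.81 m/s, Re = 2.32×10^5, f = 0.01559, h_f = 43.5 m ≈ 43.6 m ✓

Q ≈ 36.7 L/s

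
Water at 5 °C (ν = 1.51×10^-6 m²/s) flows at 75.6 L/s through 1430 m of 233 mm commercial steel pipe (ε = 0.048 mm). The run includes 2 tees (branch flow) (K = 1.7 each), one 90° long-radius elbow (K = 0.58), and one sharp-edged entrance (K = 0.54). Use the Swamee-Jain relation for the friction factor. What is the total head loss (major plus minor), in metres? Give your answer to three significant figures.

H_L ≈ 17.0 m

V = 4Q/(πD²) = 1.773 m/s; V²/2g = 0.1602 m
Re = 2.74×10^5, ε/D = 2.06×10^-4 → f = 0.01653 (Swamee-Jain)
Major: h_f = f(L/D)·V²/2g = 0.01653·6137·0.1602 = 16.25 m
Minor: ΣK = 4.52; h_m = ΣK·V²/2g = 0.7242 m
Total H_L = 16.25 + 0.7242 = 16.98 m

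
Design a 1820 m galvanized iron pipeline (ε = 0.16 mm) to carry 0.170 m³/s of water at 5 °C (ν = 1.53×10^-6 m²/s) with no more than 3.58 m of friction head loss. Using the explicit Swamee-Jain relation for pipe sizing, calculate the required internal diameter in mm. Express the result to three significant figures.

Swamee-Jain (Type III): D = 0.66·[ε^1.25·(LQ²/(gh_f))^4.75 + ν·Q^9.4·(L/(gh_f))^5.2]^0.04
LQ²/(gh_f) = 1.498; L/(gh_f) = 51.82
Term 1 = ε^1.25·(…)^4.75 = 1.23×10^-4; Term 2 = ν·Q^9.4·(…)^5.2 = 7.35×10^-5
D = 0.66·(1.23×10^-4 + 7.35×10^-5)^0.04 = 0.4691 m = 469 mm
Check: V = 0.984 m/s, Re = 3.02×10^5, f = 0.01734, h_f = 3.32 m ≈ 3.58 m ✓

D ≈ 469 mm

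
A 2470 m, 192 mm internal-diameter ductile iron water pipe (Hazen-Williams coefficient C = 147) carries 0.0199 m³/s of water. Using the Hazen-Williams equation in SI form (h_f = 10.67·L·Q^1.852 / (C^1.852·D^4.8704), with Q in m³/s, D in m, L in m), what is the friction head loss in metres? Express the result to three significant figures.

h_f ≈ 5.59 m

h_f = 10.67·2470·0.0199^1.852 / (147^1.852·0.192^4.8704) = 5.586 m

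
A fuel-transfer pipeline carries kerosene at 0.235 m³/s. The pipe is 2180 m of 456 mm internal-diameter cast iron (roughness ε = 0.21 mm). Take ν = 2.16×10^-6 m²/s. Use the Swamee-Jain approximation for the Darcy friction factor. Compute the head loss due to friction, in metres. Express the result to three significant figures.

h_f ≈ 9.12 m

V = 4Q/(πD²) = 4·0.235/(π·0.456²) = 1.439 m/s
Re = VD/ν = 1.439·0.456/2.16×10^-6 = 3.04×10^5 → turbulent
ε/D = 0.21/456 = 4.61×10^-4
Swamee-Jain: f = 0.01808
h_f = f(L/D)V²/(2g) = 0.01808·(2180/0.456)·1.439²/(2·9.81) = 9.122 m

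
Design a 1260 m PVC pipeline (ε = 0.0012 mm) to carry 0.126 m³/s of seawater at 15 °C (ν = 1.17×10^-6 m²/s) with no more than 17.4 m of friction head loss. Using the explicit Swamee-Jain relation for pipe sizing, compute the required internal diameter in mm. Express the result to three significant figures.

Swamee-Jain (Type III): D = 0.66·[ε^1.25·(LQ²/(gh_f))^4.75 + ν·Q^9.4·(L/(gh_f))^5.2]^0.04
LQ²/(gh_f) = 0.1172; L/(gh_f) = 7.382
Term 1 = ε^1.25·(…)^4.75 = 1.50×10^-12; Term 2 = ν·Q^9.4·(…)^5.2 = 1.34×10^-10
D = 0.66·(1.50×10^-12 + 1.34×10^-10)^0.04 = 0.2659 m = 266 mm
Check: V = 2.27 m/s, Re = 5.16×10^5, f = 0.01309, h_f = 16.3 m ≈ 17.4 m ✓

D ≈ 266 mm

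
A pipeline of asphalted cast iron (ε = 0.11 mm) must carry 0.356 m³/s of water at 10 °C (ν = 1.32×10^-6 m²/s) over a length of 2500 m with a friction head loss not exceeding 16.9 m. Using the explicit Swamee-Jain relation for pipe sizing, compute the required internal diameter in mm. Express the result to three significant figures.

Swamee-Jain (Type III): D = 0.66·[ε^1.25·(LQ²/(gh_f))^4.75 + ν·Q^9.4·(L/(gh_f))^5.2]^0.04
LQ²/(gh_f) = 1.911; L/(gh_f) = 15.08
Term 1 = ε^1.25·(…)^4.75 = 2.44×10^-4; Term 2 = ν·Q^9.4·(…)^5.2 = 1.08×10^-4
D = 0.66·(2.44×10^-4 + 1.08×10^-4)^0.04 = 0.4802 m = 480 mm
Check: V = 1.97 m/s, Re = 7.15×10^5, f = 0.01538, h_f = 15.8 m ≈ 16.9 m ✓

D ≈ 480 mm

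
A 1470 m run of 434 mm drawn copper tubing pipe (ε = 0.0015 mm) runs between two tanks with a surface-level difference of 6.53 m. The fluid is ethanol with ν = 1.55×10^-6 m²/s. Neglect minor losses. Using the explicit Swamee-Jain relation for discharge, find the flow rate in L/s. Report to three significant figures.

Q ≈ 249 L/s

Swamee-Jain (Type II): Q = -0.965·√(gD⁵h_f/L)·ln[ε/(3.7D) + √(3.17ν²L/(gD³h_f))]
√(gD⁵h_f/L) = √(9.81·0.434⁵·6.53/1470) = 0.02590
ε/(3.7D) = 9.34×10^-7; √(3.17ν²L/(gD³h_f)) = 4.62×10^-5
Q = -0.965·0.02590·ln(4.717×10^-5) = 0.2490 m³/s
Check: V = 1.68 m/s, Re = 4.71×10^5, f = 0.01328, h_f = 6.50 m ≈ 6.53 m ✓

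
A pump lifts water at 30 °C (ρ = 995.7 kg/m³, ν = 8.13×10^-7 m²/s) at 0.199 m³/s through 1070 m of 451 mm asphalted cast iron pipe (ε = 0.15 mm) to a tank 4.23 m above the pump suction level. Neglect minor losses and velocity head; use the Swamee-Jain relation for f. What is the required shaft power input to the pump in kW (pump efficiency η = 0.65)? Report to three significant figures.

P_shaft ≈ 21.8 kW

V = 4Q/(πD²) = 1.246 m/s; Re = 6.91×10^5; ε/D = 3.33×10^-4; f = 0.01632
h_f = f(L/D)V²/2g = 3.061 m
Total head H = z + h_f = 4.23 + 3.061 = 7.291 m
P_hyd = ρgQH = 995.7·9.81·0.199·7.291 = 14.17 kW
P_shaft = P_hyd/η = 14.17/0.65 = 21.80 kW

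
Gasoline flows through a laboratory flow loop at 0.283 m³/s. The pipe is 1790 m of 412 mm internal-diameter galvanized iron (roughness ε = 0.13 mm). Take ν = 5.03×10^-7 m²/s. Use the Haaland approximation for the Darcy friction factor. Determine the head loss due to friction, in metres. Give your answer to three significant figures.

h_f ≈ 15.5 m

V = 4Q/(πD²) = 4·0.283/(π·0.412²) = 2.123 m/s
Re = VD/ν = 2.123·0.412/5.03×10^-7 = 1.74×10^6 → turbulent
ε/D = 0.13/412 = 3.16×10^-4
Haaland: f = 0.01549
h_f = f(L/D)V²/(2g) = 0.01549·(1790/0.412)·2.123²/(2·9.81) = 15.46 m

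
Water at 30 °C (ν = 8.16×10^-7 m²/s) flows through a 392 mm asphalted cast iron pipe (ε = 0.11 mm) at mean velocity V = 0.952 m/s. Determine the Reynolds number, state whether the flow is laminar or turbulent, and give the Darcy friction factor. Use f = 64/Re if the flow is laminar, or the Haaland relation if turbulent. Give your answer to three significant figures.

Re = VD/ν = 0.9520·0.392/8.16×10^-7 = 4.57×10^5
Re > 4000 → turbulent; ε/D = 2.81×10^-4
Haaland: f = 0.01610

Re ≈ 4.57×10^5; turbulent; f ≈ 0.0161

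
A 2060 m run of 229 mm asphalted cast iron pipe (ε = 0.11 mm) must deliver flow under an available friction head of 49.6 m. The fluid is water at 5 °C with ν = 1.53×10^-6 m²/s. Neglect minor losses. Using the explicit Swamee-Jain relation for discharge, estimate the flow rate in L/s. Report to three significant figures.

Swamee-Jain (Type II): Q = -0.965·√(gD⁵h_f/L)·ln[ε/(3.7D) + √(3.17ν²L/(gD³h_f))]
√(gD⁵h_f/L) = √(9.81·0.229⁵·49.6/2060) = 0.01220
ε/(3.7D) = 1.30×10^-4; √(3.17ν²L/(gD³h_f)) = 5.11×10^-5
Q = -0.965·0.01220·ln(1.810×10^-4) = 0.1014 m³/s
Check: V = 2.46 m/s, Re = 3.69×10^5, f = 0.01796, h_f = 49.9 m ≈ 49.6 m ✓

Q ≈ 101 L/s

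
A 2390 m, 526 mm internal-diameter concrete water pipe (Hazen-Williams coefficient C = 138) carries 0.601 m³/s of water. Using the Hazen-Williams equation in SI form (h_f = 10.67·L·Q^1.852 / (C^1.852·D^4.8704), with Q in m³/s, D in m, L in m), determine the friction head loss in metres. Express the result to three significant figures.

h_f ≈ 24.7 m

h_f = 10.67·2390·0.601^1.852 / (138^1.852·0.526^4.8704) = 24.71 m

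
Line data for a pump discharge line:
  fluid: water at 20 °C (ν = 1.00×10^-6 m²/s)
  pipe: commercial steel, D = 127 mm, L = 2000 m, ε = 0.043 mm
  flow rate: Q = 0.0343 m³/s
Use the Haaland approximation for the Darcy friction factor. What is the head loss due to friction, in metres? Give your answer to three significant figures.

V = 4Q/(πD²) = 4·0.0343/(π·0.127²) = 2.708 m/s
Re = VD/ν = 2.708·0.127/1.00×10^-6 = 3.44×10^5 → turbulent
ε/D = 0.043/127 = 3.39×10^-4
Haaland: f = 0.01688
h_f = f(L/D)V²/(2g) = 0.01688·(2000/0.127)·2.708²/(2·9.81) = 99.34 m

h_f ≈ 99.3 m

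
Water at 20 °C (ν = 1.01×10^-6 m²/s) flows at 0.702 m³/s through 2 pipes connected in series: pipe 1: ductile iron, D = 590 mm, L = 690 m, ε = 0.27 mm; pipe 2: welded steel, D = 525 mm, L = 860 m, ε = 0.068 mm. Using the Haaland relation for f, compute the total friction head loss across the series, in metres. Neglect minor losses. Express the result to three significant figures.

Pipe 1: V = 2.568 m/s, Re = 1.50×10^6, ε/D = 4.58×10^-4, f = 0.01672, h_1 = f(L/D)V²/2g = 6.572 m
Pipe 2: V = 3.243 m/s, Re = 1.69×10^6, ε/D = 1.30×10^-4, f = 0.01333, h_2 = f(L/D)V²/2g = 11.70 m
Series → Q common, losses add: H = Σh = 18.28 m

H ≈ 18.3 m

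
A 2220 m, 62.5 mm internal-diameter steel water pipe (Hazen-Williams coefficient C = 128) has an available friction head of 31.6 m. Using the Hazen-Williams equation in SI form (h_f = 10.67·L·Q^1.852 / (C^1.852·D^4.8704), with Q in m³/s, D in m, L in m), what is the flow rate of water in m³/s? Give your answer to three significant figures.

Q ≈ 0.00245 m³/s

Rearranging: Q = [h_f·C^1.852·D^4.8704 / (10.67·L)]^(1/1.852)
Q = [31.6·128^1.852·0.0625^4.8704 / (10.67·2220)]^0.540 = 0.002445 m³/s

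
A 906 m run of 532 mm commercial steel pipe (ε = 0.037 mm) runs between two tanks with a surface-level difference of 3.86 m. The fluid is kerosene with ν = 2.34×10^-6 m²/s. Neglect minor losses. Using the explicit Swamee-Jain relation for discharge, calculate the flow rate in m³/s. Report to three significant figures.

Q ≈ 0.389 m³/s

Swamee-Jain (Type II): Q = -0.965·√(gD⁵h_f/L)·ln[ε/(3.7D) + √(3.17ν²L/(gD³h_f))]
√(gD⁵h_f/L) = √(9.81·0.532⁵·3.86/906) = 0.04220
ε/(3.7D) = 1.88×10^-5; √(3.17ν²L/(gD³h_f)) = 5.25×10^-5
Q = -0.965·0.04220·ln(7.132×10^-5) = 0.3889 m³/s
Check: V = 1.75 m/s, Re = 3.98×10^5, f = 0.01453, h_f = 3.86 m ≈ 3.86 m ✓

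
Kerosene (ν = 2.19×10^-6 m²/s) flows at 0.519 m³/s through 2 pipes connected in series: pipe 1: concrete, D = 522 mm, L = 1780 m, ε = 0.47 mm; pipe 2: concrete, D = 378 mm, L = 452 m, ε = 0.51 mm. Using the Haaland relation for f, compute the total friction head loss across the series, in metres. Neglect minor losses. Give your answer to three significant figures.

H ≈ 48.1 m

Pipe 1: V = 2.425 m/s, Re = 5.78×10^5, ε/D = 9.00×10^-4, f = 0.01967, h_1 = f(L/D)V²/2g = 20.11 m
Pipe 2: V = 4.625 m/s, Re = 7.98×10^5, ε/D = 0.00135, f = 0.02146, h_2 = f(L/D)V²/2g = 27.97 m
Series → Q common, losses add: H = Σh = 48.08 m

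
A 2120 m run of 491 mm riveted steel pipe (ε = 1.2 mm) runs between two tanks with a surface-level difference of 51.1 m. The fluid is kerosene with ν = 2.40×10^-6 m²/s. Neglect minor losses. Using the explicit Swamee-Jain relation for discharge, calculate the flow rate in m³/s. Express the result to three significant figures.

Q ≈ 0.577 m³/s

Swamee-Jain (Type II): Q = -0.965·√(gD⁵h_f/L)·ln[ε/(3.7D) + √(3.17ν²L/(gD³h_f))]
√(gD⁵h_f/L) = √(9.81·0.491⁵·51.1/2120) = 0.08214
ε/(3.7D) = 6.61×10^-4; √(3.17ν²L/(gD³h_f)) = 2.55×10^-5
Q = -0.965·0.08214·ln(6.861×10^-4) = 0.5774 m³/s
Check: V = 3.05 m/s, Re = 6.24×10^5, f = 0.02507, h_f = 51.3 m ≈ 51.1 m ✓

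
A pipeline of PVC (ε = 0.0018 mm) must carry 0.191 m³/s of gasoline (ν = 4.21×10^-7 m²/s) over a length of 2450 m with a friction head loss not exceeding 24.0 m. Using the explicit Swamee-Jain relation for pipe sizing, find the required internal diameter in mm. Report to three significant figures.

Swamee-Jain (Type III): D = 0.66·[ε^1.25·(LQ²/(gh_f))^4.75 + ν·Q^9.4·(L/(gh_f))^5.2]^0.04
LQ²/(gh_f) = 0.3796; L/(gh_f) = 10.41
Term 1 = ε^1.25·(…)^4.75 = 6.62×10^-10; Term 2 = ν·Q^9.4·(…)^5.2 = 1.43×10^-8
D = 0.66·(6.62×10^-10 + 1.43×10^-8)^0.04 = 0.3210 m = 321 mm
Check: V = 2.36 m/s, Re = 1.80×10^6, f = 0.01074, h_f = 23.3 m ≈ 24.0 m ✓

D ≈ 321 mm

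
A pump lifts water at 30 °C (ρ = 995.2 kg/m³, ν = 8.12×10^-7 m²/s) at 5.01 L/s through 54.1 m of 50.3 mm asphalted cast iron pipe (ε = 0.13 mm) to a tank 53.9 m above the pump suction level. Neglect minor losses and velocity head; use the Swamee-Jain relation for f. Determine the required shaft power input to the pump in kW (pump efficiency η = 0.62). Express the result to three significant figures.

V = 4Q/(πD²) = 2.521 m/s; Re = 1.56×10^5; ε/D = 0.00258; f = 0.02625
h_f = f(L/D)V²/2g = 9.146 m
Total head H = z + h_f = 53.9 + 9.146 = 63.05 m
P_hyd = ρgQH = 995.2·9.81·0.00501·63.05 = 3.084 kW
P_shaft = P_hyd/η = 3.084/0.62 = 4.974 kW

P_shaft ≈ 4.97 kW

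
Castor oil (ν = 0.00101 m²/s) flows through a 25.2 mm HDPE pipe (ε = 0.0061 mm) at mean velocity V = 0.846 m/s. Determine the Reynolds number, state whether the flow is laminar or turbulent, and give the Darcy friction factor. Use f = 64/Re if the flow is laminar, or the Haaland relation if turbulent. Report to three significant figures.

Re ≈ 21.1; laminar; f = 64/Re ≈ 3.03

Re = VD/ν = 0.8460·0.0252/0.00101 = 21.1
Re < 2300 → laminar → f = 64/Re = 3.032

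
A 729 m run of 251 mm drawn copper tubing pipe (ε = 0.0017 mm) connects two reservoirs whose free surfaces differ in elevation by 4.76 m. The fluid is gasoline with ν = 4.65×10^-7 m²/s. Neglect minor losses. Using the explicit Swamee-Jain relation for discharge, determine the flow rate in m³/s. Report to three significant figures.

Swamee-Jain (Type II): Q = -0.965·√(gD⁵h_f/L)·ln[ε/(3.7D) + √(3.17ν²L/(gD³h_f))]
√(gD⁵h_f/L) = √(9.81·0.251⁵·4.76/729) = 0.007988
ε/(3.7D) = 1.83×10^-6; √(3.17ν²L/(gD³h_f)) = 2.60×10^-5
Q = -0.965·0.007988·ln(2.784×10^-5) = 0.08086 m³/s
Check: V = 1.63 m/s, Re = 8.82×10^5, f = 0.01201, h_f = 4.75 m ≈ 4.76 m ✓

Q ≈ 0.0809 m³/s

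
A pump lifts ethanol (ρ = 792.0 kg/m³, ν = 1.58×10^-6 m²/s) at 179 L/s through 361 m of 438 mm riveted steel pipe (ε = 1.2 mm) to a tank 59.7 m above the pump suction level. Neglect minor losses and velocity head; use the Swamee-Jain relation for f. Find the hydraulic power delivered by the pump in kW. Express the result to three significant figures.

P_hyd ≈ 85.2 kW

V = 4Q/(πD²) = 1.188 m/s; Re = 3.29×10^5; ε/D = 0.00274; f = 0.02609
h_f = f(L/D)V²/2g = 1.547 m
Total head H = z + h_f = 59.7 + 1.547 = 61.25 m
P_hyd = ρgQH = 792.0·9.81·0.179·61.25 = 85.18 kW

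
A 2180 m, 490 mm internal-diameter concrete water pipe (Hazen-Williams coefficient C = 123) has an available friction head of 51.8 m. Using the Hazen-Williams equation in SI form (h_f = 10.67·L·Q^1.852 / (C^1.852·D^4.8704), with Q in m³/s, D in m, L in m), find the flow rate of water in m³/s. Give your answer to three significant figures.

Q ≈ 0.697 m³/s

Rearranging: Q = [h_f·C^1.852·D^4.8704 / (10.67·L)]^(1/1.852)
Q = [51.8·123^1.852·0.490^4.8704 / (10.67·2180)]^0.540 = 0.6967 m³/s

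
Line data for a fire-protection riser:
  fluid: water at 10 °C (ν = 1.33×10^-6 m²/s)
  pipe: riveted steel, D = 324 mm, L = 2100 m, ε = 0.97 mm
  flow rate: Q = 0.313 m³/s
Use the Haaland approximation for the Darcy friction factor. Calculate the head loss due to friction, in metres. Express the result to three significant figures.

V = 4Q/(πD²) = 4·0.313/(π·0.324²) = 3.796 m/s
Re = VD/ν = 3.796·0.324/1.33×10^-6 = 9.25×10^5 → turbulent
ε/D = 0.97/324 = 0.00299
Haaland: f = 0.02634
h_f = f(L/D)V²/(2g) = 0.02634·(2100/0.324)·3.796²/(2·9.81) = 125.4 m

h_f ≈ 125 m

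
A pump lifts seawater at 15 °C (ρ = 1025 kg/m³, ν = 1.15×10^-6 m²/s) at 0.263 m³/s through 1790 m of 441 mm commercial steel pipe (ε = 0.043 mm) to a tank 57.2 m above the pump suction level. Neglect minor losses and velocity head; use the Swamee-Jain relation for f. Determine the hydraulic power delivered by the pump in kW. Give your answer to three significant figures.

P_hyd ≈ 174 kW

V = 4Q/(πD²) = 1.722 m/s; Re = 6.60×10^5; ε/D = 9.75×10^-5; f = 0.01400
h_f = f(L/D)V²/2g = 8.589 m
Total head H = z + h_f = 57.2 + 8.589 = 65.79 m
P_hyd = ρgQH = 1025·9.81·0.263·65.79 = 174.0 kW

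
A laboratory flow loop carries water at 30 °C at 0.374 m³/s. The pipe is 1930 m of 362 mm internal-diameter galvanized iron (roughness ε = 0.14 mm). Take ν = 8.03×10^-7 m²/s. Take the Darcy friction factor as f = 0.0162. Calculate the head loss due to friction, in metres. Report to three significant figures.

V = 4Q/(πD²) = 4·0.374/(π·0.362²) = 3.634 m/s
h_f = f(L/D)V²/(2g) = 0.01620·(1930/0.362)·3.634²/(2·9.81) = 58.13 m

h_f ≈ 58.1 m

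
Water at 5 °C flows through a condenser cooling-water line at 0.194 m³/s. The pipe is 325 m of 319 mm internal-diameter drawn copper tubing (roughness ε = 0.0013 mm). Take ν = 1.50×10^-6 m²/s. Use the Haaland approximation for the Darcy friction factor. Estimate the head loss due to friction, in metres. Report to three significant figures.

h_f ≈ 3.99 m

V = 4Q/(πD²) = 4·0.194/(π·0.319²) = 2.427 m/s
Re = VD/ν = 2.427·0.319/1.50×10^-6 = 5.16×10^5 → turbulent
ε/D = 0.0013/319 = 4.08×10^-6
Haaland: f = 0.01303
h_f = f(L/D)V²/(2g) = 0.01303·(325/0.319)·2.427²/(2·9.81) = 3.988 m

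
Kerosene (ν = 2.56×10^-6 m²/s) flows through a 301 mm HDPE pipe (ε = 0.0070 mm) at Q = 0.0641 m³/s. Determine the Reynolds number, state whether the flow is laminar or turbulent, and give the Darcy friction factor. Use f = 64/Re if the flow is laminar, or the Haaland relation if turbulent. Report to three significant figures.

V = 4Q/(πD²) = 0.9008 m/s
Re = VD/ν = 0.9008·0.301/2.56×10^-6 = 1.06×10^5
Re > 4000 → turbulent; ε/D = 2.33×10^-5
Haaland: f = 0.01771

Re ≈ 1.06×10^5; turbulent; f ≈ 0.0177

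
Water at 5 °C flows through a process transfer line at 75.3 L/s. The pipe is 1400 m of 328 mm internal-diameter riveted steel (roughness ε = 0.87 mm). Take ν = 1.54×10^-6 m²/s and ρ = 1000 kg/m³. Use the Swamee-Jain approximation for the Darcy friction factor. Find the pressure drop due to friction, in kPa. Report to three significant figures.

Δp ≈ 44.5 kPa

V = 4Q/(πD²) = 4·0.0753/(π·0.328²) = 0.8912 m/s
Re = VD/ν = 0.8912·0.328/1.54×10^-6 = 1.90×10^5 → turbulent
ε/D = 0.87/328 = 0.00265
Swamee-Jain: f = 0.02624
h_f = f(L/D)V²/(2g) = 0.02624·(1400/0.328)·0.8912²/(2·9.81) = 4.533 m
Δp = ρg·h_f = 1000·9.81·4.533 = 44.47 kPa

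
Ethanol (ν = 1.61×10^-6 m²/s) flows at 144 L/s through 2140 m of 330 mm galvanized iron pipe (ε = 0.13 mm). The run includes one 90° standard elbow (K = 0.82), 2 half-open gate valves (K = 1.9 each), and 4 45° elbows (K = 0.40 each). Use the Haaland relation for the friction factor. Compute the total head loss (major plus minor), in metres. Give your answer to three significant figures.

H_L ≈ 17.1 m

V = 4Q/(πD²) = 1.684 m/s; V²/2g = 0.1445 m
Re = 3.45×10^5, ε/D = 3.94×10^-4 → f = 0.01725 (Haaland)
Major: h_f = f(L/D)·V²/2g = 0.01725·6485·0.1445 = 16.16 m
Minor: ΣK = 6.22; h_m = ΣK·V²/2g = 0.8986 m
Total H_L = 16.16 + 0.8986 = 17.06 m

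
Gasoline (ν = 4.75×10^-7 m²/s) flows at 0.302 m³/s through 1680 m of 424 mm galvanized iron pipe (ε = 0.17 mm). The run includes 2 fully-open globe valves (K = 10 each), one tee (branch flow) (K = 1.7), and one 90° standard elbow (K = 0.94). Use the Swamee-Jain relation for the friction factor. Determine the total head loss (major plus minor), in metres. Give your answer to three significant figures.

H_L ≈ 20.3 m

V = 4Q/(πD²) = 2.139 m/s; V²/2g = 0.2332 m
Re = 1.91×10^6, ε/D = 4.01×10^-4 → f = 0.01630 (Swamee-Jain)
Major: h_f = f(L/D)·V²/2g = 0.01630·3962·0.2332 = 15.06 m
Minor: ΣK = 22.6; h_m = ΣK·V²/2g = 5.279 m
Total H_L = 15.06 + 5.279 = 20.33 m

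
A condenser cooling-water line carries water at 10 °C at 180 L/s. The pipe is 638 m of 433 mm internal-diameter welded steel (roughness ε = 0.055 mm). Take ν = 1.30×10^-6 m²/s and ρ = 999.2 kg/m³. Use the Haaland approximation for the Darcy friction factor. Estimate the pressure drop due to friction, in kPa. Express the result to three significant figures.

Δp ≈ 16.4 kPa

V = 4Q/(πD²) = 4·0.180/(π·0.433²) = 1.222 m/s
Re = VD/ν = 1.222·0.433/1.30×10^-6 = 4.07×10^5 → turbulent
ε/D = 0.055/433 = 1.27×10^-4
Haaland: f = 0.01489
h_f = f(L/D)V²/(2g) = 0.01489·(638/0.433)·1.222²/(2·9.81) = 1.671 m
Δp = ρg·h_f = 999.2·9.81·1.671 = 16.38 kPa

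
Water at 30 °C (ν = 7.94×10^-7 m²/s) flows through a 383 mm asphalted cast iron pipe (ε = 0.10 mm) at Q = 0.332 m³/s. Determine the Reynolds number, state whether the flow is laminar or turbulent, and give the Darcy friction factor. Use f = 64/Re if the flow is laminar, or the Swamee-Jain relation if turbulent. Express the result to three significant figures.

V = 4Q/(πD²) = 2.882 m/s
Re = VD/ν = 2.882·0.383/7.94×10^-7 = 1.39×10^6
Re > 4000 → turbulent; ε/D = 2.61×10^-4
Swamee-Jain: f = 0.01518

Re ≈ 1.39×10^6; turbulent; f ≈ 0.0152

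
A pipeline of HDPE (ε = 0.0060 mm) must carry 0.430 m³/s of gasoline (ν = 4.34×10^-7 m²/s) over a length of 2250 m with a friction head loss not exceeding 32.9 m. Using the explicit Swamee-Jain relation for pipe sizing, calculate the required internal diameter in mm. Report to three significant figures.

D ≈ 404 mm

Swamee-Jain (Type III): D = 0.66·[ε^1.25·(LQ²/(gh_f))^4.75 + ν·Q^9.4·(L/(gh_f))^5.2]^0.04
LQ²/(gh_f) = 1.289; L/(gh_f) = 6.971
Term 1 = ε^1.25·(…)^4.75 = 9.92×10^-7; Term 2 = ν·Q^9.4·(…)^5.2 = 3.78×10^-6
D = 0.66·(9.92×10^-7 + 3.78×10^-6)^0.04 = 0.4043 m = 404 mm
Check: V = 3.35 m/s, Re = 3.12×10^6, f = 0.01036, h_f = 33.0 m ≈ 32.9 m ✓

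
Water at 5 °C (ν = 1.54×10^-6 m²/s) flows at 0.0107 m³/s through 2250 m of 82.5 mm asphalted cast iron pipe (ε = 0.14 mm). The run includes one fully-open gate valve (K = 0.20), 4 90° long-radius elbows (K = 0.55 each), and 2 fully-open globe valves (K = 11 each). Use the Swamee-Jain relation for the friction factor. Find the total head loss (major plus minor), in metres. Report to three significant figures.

H_L ≈ 141 m

V = 4Q/(πD²) = 2.002 m/s; V²/2g = 0.2042 m
Re = 1.07×10^5, ε/D = 0.00170 → f = 0.02439 (Swamee-Jain)
Major: h_f = f(L/D)·V²/2g = 0.02439·27273·0.2042 = 135.9 m
Minor: ΣK = 24.4; h_m = ΣK·V²/2g = 4.983 m
Total H_L = 135.9 + 4.983 = 140.8 m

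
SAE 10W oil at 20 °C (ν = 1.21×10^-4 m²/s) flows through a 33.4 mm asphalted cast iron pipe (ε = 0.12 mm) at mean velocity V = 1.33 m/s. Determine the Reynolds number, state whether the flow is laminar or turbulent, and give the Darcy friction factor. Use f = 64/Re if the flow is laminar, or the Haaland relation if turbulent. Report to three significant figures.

Re ≈ 367; laminar; f = 64/Re ≈ 0.174

Re = VD/ν = 1.330·0.0334/1.21×10^-4 = 367
Re < 2300 → laminar → f = 64/Re = 0.1743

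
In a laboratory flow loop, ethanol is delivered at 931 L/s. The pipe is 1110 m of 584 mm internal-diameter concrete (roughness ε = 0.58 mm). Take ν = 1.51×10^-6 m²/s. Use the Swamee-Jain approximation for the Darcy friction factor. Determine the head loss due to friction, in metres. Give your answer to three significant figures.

h_f ≈ 23.3 m

V = 4Q/(πD²) = 4·0.931/(π·0.584²) = 3.476 m/s
Re = VD/ν = 3.476·0.584/1.51×10^-6 = 1.34×10^6 → turbulent
ε/D = 0.58/584 = 9.93×10^-4
Swamee-Jain: f = 0.01991
h_f = f(L/D)V²/(2g) = 0.01991·(1110/0.584)·3.476²/(2·9.81) = 23.30 m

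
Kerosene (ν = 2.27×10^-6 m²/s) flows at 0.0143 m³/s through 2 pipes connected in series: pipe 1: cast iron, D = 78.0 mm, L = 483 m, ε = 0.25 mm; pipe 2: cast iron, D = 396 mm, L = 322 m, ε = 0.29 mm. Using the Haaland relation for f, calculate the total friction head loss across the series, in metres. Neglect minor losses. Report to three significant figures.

Pipe 1: V = 2.993 m/s, Re = 1.03×10^5, ε/D = 0.00321, f = 0.02781, h_1 = f(L/D)V²/2g = 78.60 m
Pipe 2: V = 0.1161 m/s, Re = 2.03×10^4, ε/D = 7.32×10^-4, f = 0.02704, h_2 = f(L/D)V²/2g = 0.01511 m
Series → Q common, losses add: H = Σh = 78.61 m

H ≈ 78.6 m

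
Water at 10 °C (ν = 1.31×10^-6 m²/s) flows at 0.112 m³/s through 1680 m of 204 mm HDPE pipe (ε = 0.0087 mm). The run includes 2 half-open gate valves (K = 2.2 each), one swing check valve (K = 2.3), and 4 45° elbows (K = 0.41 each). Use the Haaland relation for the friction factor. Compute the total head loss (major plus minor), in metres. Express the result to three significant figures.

V = 4Q/(πD²) = 3.427 m/s; V²/2g = 0.5985 m
Re = 5.34×10^5, ε/D = 4.26×10^-5 → f = 0.01345 (Haaland)
Major: h_f = f(L/D)·V²/2g = 0.01345·8235·0.5985 = 66.31 m
Minor: ΣK = 8.34; h_m = ΣK·V²/2g = 4.991 m
Total H_L = 66.31 + 4.991 = 71.30 m

H_L ≈ 71.3 m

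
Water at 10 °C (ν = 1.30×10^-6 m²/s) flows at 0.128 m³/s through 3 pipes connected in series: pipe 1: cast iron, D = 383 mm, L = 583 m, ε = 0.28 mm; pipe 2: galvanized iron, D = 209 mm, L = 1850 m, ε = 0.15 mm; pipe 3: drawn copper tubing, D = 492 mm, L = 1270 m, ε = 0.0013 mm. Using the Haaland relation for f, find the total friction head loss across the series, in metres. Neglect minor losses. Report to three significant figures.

Pipe 1: V = 1.111 m/s, Re = 3.27×10^5, ε/D = 7.31×10^-4, f = 0.01922, h_1 = f(L/D)V²/2g = 1.841 m
Pipe 2: V = 3.731 m/s, Re = 6.00×10^5, ε/D = 7.18×10^-4, f = 0.01873, h_2 = f(L/D)V²/2g = 117.6 m
Pipe 3: V = 0.6733 m/s, Re = 2.55×10^5, ε/D = 2.64×10^-6, f = 0.01481, h_3 = f(L/D)V²/2g = 0.8833 m
Series → Q common, losses add: H = Σh = 120.4 m

H ≈ 120 m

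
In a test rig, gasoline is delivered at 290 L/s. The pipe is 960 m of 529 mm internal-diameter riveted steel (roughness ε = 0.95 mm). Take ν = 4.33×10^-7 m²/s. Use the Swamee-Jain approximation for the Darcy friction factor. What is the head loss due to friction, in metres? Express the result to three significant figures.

h_f ≈ 3.69 m

V = 4Q/(πD²) = 4·0.290/(π·0.529²) = 1.319 m/s
Re = VD/ν = 1.319·0.529/4.33×10^-7 = 1.61×10^6 → turbulent
ε/D = 0.95/529 = 0.00180
Swamee-Jain: f = 0.02295
h_f = f(L/D)V²/(2g) = 0.02295·(960/0.529)·1.319²/(2·9.81) = 3.695 m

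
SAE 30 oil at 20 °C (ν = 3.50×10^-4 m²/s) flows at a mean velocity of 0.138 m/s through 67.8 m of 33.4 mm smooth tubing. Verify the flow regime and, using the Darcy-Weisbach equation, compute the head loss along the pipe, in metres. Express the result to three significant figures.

h_f ≈ 9.58 m

Re = VD/ν = 0.138·0.03340/3.50×10^-4 = 13.2 → laminar (Re < 2300)
f = 64/Re = 4.860
h_f = f(L/D)V²/(2g) = 4.860·(67.8/0.03340)·0.138²/(2·9.81) = 9.576 m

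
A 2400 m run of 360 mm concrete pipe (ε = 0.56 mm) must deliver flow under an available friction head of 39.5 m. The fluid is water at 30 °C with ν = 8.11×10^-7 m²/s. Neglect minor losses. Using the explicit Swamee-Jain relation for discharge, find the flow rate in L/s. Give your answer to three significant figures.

Q ≈ 233 L/s

Swamee-Jain (Type II): Q = -0.965·√(gD⁵h_f/L)·ln[ε/(3.7D) + √(3.17ν²L/(gD³h_f))]
√(gD⁵h_f/L) = √(9.81·0.360⁵·39.5/2400) = 0.03125
ε/(3.7D) = 4.20×10^-4; √(3.17ν²L/(gD³h_f)) = 1.66×10^-5
Q = -0.965·0.03125·ln(4.371×10^-4) = 0.2332 m³/s
Check: V = 2.29 m/s, Re = 1.02×10^6, f = 0.02223, h_f = 39.7 m ≈ 39.5 m ✓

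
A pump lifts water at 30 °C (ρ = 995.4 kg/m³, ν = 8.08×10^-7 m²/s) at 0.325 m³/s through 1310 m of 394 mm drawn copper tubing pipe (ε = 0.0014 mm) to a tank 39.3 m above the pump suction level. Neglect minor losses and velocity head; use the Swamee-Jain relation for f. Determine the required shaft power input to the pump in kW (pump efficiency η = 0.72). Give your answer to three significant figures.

V = 4Q/(πD²) = 2.666 m/s; Re = 1.30×10^6; ε/D = 3.55×10^-6; f = 0.01122
h_f = f(L/D)V²/2g = 13.51 m
Total head H = z + h_f = 39.3 + 13.51 = 52.81 m
P_hyd = ρgQH = 995.4·9.81·0.325·52.81 = 167.6 kW
P_shaft = P_hyd/η = 167.6/0.72 = 232.8 kW

P_shaft ≈ 233 kW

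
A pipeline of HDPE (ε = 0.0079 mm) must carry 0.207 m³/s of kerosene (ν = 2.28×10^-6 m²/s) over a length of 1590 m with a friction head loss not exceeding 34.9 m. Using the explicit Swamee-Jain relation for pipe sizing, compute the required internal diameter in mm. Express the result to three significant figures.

Swamee-Jain (Type III): D = 0.66·[ε^1.25·(LQ²/(gh_f))^4.75 + ν·Q^9.4·(L/(gh_f))^5.2]^0.04
LQ²/(gh_f) = 0.1990; L/(gh_f) = 4.644
Term 1 = ε^1.25·(…)^4.75 = 1.96×10^-10; Term 2 = ν·Q^9.4·(…)^5.2 = 2.49×10^-9
D = 0.66·(1.96×10^-10 + 2.49×10^-9)^0.04 = 0.2997 m = 300 mm
Check: V = 2.93 m/s, Re = 3.86×10^5, f = 0.01407, h_f = 32.8 m ≈ 34.9 m ✓

D ≈ 300 mm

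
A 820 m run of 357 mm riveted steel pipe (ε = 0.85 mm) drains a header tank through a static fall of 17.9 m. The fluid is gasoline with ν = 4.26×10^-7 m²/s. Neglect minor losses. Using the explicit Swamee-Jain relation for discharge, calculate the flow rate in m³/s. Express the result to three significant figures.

Q ≈ 0.249 m³/s

Swamee-Jain (Type II): Q = -0.965·√(gD⁵h_f/L)·ln[ε/(3.7D) + √(3.17ν²L/(gD³h_f))]
√(gD⁵h_f/L) = √(9.81·0.357⁵·17.9/820) = 0.03524
ε/(3.7D) = 6.44×10^-4; √(3.17ν²L/(gD³h_f)) = 7.68×10^-6
Q = -0.965·0.03524·ln(6.512×10^-4) = 0.2495 m³/s
Check: V = 2.49 m/s, Re = 2.09×10^6, f = 0.02467, h_f = 17.9 m ≈ 17.9 m ✓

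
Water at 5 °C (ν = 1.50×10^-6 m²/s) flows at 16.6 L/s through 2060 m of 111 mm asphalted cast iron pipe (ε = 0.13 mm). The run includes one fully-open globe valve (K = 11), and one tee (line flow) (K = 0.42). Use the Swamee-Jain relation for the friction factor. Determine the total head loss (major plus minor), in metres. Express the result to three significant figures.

V = 4Q/(πD²) = 1.715 m/s; V²/2g = 0.1500 m
Re = 1.27×10^5, ε/D = 0.00117 → f = 0.02249 (Swamee-Jain)
Major: h_f = f(L/D)·V²/2g = 0.02249·18559·0.1500 = 62.59 m
Minor: ΣK = 11.4; h_m = ΣK·V²/2g = 1.713 m
Total H_L = 62.59 + 1.713 = 64.30 m

H_L ≈ 64.3 m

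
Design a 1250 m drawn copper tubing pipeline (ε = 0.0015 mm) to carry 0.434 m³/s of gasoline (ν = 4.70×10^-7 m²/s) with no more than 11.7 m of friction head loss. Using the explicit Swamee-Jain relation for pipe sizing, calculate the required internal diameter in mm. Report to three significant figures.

D ≈ 443 mm

Swamee-Jain (Type III): D = 0.66·[ε^1.25·(LQ²/(gh_f))^4.75 + ν·Q^9.4·(L/(gh_f))^5.2]^0.04
LQ²/(gh_f) = 2.051; L/(gh_f) = 10.89
Term 1 = ε^1.25·(…)^4.75 = 1.59×10^-6; Term 2 = ν·Q^9.4·(…)^5.2 = 4.54×10^-5
D = 0.66·(1.59×10^-6 + 4.54×10^-5)^0.04 = 0.4430 m = 443 mm
Check: V = 2.82 m/s, Re = 2.65×10^6, f = 0.01007, h_f = 11.5 m ≈ 11.7 m ✓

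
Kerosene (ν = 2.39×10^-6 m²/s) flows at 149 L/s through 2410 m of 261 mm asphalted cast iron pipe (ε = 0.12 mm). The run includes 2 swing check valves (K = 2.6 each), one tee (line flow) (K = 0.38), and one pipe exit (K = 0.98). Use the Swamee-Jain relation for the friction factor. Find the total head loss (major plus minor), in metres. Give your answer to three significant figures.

V = 4Q/(πD²) = 2.785 m/s; V²/2g = 0.3953 m
Re = 3.04×10^5, ε/D = 4.60×10^-4 → f = 0.01807 (Swamee-Jain)
Major: h_f = f(L/D)·V²/2g = 0.01807·9234·0.3953 = 65.98 m
Minor: ΣK = 6.56; h_m = ΣK·V²/2g = 2.593 m
Total H_L = 65.98 + 2.593 = 68.57 m

H_L ≈ 68.6 m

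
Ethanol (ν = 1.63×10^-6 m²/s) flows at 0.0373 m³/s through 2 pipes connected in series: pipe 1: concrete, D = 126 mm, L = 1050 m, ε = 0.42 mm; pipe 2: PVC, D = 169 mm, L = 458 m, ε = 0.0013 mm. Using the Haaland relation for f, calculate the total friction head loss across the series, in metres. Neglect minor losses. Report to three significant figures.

Pipe 1: V = 2.991 m/s, Re = 2.31×10^5, ε/D = 0.00333, f = 0.02750, h_1 = f(L/D)V²/2g = 104.5 m
Pipe 2: V = 1.663 m/s, Re = 1.72×10^5, ε/D = 7.69×10^-6, f = 0.01600, h_2 = f(L/D)V²/2g = 6.110 m
Series → Q common, losses add: H = Σh = 110.6 m

H ≈ 111 m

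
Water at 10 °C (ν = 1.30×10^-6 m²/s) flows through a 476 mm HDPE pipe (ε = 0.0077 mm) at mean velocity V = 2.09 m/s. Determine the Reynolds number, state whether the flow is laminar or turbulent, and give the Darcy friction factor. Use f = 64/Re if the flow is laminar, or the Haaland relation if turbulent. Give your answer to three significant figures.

Re ≈ 7.65×10^5; turbulent; f ≈ 0.0124

Re = VD/ν = 2.090·0.476/1.30×10^-6 = 7.65×10^5
Re > 4000 → turbulent; ε/D = 1.62×10^-5
Haaland: f = 0.01238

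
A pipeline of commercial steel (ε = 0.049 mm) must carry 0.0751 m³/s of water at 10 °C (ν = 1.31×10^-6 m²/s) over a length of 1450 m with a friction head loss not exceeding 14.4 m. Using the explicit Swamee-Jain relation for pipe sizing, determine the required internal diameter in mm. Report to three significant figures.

Swamee-Jain (Type III): D = 0.66·[ε^1.25·(LQ²/(gh_f))^4.75 + ν·Q^9.4·(L/(gh_f))^5.2]^0.04
LQ²/(gh_f) = 0.05789; L/(gh_f) = 10.26
Term 1 = ε^1.25·(…)^4.75 = 5.43×10^-12; Term 2 = ν·Q^9.4·(…)^5.2 = 6.42×10^-12
D = 0.66·(5.43×10^-12 + 6.42×10^-12)^0.04 = 0.2413 m = 241 mm
Check: V = 1.64 m/s, Re = 3.03×10^5, f = 0.01632, h_f = 13.5 m ≈ 14.4 m ✓

D ≈ 241 mm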